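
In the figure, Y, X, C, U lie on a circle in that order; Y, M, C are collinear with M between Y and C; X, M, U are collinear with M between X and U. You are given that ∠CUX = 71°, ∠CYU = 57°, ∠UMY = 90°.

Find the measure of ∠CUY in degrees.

1. ∠CMU = 90°  [linear pair at M on YC]
2. ∠UCY = 19°  [△CMU]
3. ∠CUY = 104°  [△YCU]

∠CUY = 104°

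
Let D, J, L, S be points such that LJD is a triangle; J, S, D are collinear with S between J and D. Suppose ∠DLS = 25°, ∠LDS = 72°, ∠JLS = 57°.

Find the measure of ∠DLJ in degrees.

∠DLJ = 82°

1. ∠DSL = 83°  [△LSD]
2. ∠JDL = 72°  [S on ray DJ]
3. ∠JSL = 97°  [linear pair at S on JD]
4. ∠LJS = 26°  [△LJS]
5. ∠DJL = 26°  [S on ray JD]
6. ∠DLJ = 82°  [△LJD]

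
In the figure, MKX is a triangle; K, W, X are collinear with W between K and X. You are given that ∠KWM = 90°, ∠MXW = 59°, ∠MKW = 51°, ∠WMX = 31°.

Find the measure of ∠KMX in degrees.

1. ∠KXM = 59°  [W on ray XK]
2. ∠MKX = 51°  [W on ray KX]
3. ∠KMX = 70°  [△MKX]

∠KMX = 70°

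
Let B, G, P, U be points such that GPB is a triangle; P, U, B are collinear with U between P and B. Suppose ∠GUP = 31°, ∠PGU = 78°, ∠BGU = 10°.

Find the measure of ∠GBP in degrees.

1. ∠BUG = 149°  [linear pair at U on PB]
2. ∠GBU = 21°  [△GUB]
3. ∠GBP = 21°  [U on ray BP]

∠GBP = 21°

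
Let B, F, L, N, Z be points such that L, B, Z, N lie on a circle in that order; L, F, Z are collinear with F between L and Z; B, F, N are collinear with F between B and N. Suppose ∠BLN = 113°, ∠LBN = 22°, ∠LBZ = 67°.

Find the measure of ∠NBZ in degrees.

∠NBZ = 45°

1. ∠LZN = 22°  [same arc LN]
2. ∠LNZ = 113°  [cyclic LBZN, opposite ∠B+∠N]
3. ∠NLZ = 45°  [△LZN]
4. ∠NBZ = 45°  [same arc ZN]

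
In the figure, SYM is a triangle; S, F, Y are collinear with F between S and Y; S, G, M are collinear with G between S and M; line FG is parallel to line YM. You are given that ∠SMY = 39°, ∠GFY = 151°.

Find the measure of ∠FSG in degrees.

1. ∠FGS = 39°  [FG∥YM, corresponding at G]
2. ∠GFS = 29°  [linear pair at F on SY]
3. ∠FSG = 112°  [△SFG]

∠FSG = 112°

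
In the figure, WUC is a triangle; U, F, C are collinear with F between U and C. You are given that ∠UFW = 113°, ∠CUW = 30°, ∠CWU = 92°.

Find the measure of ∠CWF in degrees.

∠CWF = 55°

1. ∠CFW = 67°  [linear pair at F on UC]
2. ∠UCW = 58°  [△WUC]
3. ∠FCW = 58°  [F on ray CU]
4. ∠CWF = 55°  [△WFC]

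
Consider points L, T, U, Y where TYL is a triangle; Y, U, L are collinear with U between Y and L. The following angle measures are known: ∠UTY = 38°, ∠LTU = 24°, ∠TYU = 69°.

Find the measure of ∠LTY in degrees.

1. ∠TUY = 73°  [△TYU]
2. ∠LYT = 69°  [U on ray YL]
3. ∠LUT = 107°  [linear pair at U on YL]
4. ∠TLU = 49°  [△TUL]
5. ∠TLY = 49°  [U on ray LY]
6. ∠LTY = 62°  [△TYL]

∠LTY = 62°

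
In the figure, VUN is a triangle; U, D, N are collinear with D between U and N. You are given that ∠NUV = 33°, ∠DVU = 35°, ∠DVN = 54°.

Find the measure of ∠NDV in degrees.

∠NDV = 68°

1. ∠DUV = 33°  [D on ray UN]
2. ∠UDV = 112°  [△VUD]
3. ∠NDV = 68°  [linear pair at D on UN]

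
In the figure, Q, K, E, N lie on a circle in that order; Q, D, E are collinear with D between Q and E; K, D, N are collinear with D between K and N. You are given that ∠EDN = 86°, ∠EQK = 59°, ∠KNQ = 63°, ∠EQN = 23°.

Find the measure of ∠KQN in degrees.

∠KQN = 82°

1. ∠KDQ = 86°  [vertical angles at D]
2. ∠NKQ = 35°  [△QDK]
3. ∠KQN = 82°  [△QKN]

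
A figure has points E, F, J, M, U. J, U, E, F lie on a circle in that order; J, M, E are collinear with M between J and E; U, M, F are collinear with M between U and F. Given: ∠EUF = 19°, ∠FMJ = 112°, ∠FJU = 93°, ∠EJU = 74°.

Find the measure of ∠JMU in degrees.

1. ∠EJF = 19°  [same arc EF]
2. ∠JFU = 49°  [△JMF]
3. ∠FUJ = 38°  [△JUF]
4. ∠JMU = 68°  [△JMU]

∠JMU = 68°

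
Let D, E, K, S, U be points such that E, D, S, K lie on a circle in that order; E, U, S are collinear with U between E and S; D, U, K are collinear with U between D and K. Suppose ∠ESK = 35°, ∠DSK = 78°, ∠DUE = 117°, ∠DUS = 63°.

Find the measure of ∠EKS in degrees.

∠EKS = 71°

1. ∠EDK = 35°  [same arc EK]
2. ∠DEK = 102°  [cyclic EDSK, opposite ∠E+∠S]
3. ∠EUK = 63°  [vertical angles at U]
4. ∠DKE = 43°  [△EDK]
5. ∠KES = 74°  [△EUK]
6. ∠EKS = 71°  [△ESK]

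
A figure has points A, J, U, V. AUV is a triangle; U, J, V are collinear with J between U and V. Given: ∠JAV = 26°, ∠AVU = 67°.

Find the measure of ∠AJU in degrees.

1. ∠AVJ = 67°  [J on ray VU]
2. ∠AJV = 87°  [△AJV]
3. ∠AJU = 93°  [linear pair at J on UV]

∠AJU = 93°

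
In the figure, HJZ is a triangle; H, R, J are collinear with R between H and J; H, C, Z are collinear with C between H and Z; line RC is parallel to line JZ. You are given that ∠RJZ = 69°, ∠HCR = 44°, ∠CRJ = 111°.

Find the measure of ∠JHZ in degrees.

1. ∠HJZ = 69°  [R on ray JH]
2. ∠HZJ = 44°  [RC∥JZ, corresponding at C]
3. ∠JHZ = 67°  [△HJZ]

∠JHZ = 67°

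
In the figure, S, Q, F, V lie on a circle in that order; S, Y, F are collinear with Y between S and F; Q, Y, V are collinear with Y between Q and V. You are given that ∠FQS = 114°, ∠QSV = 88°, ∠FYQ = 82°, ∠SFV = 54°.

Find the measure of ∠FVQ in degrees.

1. ∠SYV = 82°  [vertical angles at Y]
2. ∠FYV = 98°  [linear pair at Y on SF]
3. ∠FVQ = 28°  [△FYV]

∠FVQ = 28°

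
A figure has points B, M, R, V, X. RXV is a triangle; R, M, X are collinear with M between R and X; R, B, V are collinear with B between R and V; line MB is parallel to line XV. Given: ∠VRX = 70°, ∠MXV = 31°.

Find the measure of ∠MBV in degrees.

∠MBV = 101°

1. ∠RXV = 31°  [M on ray XR]
2. ∠RVX = 79°  [△RXV]
3. ∠MBR = 79°  [MB∥XV, corresponding at B]
4. ∠MBV = 101°  [linear pair at B on RV]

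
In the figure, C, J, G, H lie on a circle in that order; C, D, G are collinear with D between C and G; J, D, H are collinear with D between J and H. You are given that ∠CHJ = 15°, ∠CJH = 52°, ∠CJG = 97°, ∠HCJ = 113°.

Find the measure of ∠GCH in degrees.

∠GCH = 45°

1. ∠CGH = 52°  [same arc CH]
2. ∠CHG = 83°  [cyclic CJGH, opposite ∠J+∠H]
3. ∠GCH = 45°  [△CGH]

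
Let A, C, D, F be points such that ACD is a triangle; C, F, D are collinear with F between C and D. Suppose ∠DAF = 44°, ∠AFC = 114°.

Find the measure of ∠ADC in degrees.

∠ADC = 70°

1. ∠AFD = 66°  [linear pair at F on CD]
2. ∠ADF = 70°  [△AFD]
3. ∠ADC = 70°  [F on ray DC]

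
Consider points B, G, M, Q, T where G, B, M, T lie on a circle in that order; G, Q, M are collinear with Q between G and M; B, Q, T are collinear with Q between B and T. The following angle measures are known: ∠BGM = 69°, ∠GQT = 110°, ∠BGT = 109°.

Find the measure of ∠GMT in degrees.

∠GMT = 41°

1. ∠BTM = 69°  [same arc BM]
2. ∠MQT = 70°  [linear pair at Q on GM]
3. ∠GMT = 41°  [△MQT]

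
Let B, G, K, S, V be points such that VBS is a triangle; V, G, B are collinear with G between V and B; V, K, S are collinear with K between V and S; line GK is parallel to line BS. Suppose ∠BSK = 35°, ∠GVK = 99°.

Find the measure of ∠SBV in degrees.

1. ∠BSV = 35°  [K on ray SV]
2. ∠BVS = 99°  [G on VB, K on VS]
3. ∠SBV = 46°  [△VBS]

∠SBV = 46°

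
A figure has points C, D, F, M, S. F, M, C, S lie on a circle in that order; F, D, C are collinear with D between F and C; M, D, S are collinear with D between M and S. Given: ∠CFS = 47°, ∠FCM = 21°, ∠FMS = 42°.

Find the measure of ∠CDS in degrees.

1. ∠FSM = 21°  [same arc FM]
2. ∠FDS = 112°  [△FDS]
3. ∠CDS = 68°  [linear pair at D on FC]

∠CDS = 68°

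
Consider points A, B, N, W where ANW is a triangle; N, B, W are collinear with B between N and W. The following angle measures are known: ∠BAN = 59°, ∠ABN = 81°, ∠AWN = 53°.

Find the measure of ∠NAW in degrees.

∠NAW = 87°

1. ∠ANB = 40°  [△ANB]
2. ∠ANW = 40°  [B on ray NW]
3. ∠NAW = 87°  [△ANW]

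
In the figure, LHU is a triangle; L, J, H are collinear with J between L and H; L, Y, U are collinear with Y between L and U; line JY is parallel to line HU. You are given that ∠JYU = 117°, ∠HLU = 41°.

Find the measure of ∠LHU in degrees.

∠LHU = 76°

1. ∠JYL = 63°  [linear pair at Y on LU]
2. ∠JLY = 41°  [J on LH, Y on LU]
3. ∠LJY = 76°  [△LJY]
4. ∠LHU = 76°  [JY∥HU, corresponding at J]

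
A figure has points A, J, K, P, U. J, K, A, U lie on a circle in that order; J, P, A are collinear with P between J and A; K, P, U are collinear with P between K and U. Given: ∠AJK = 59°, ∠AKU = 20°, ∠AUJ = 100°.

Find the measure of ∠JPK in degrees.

1. ∠AUK = 59°  [same arc KA]
2. ∠AJU = 20°  [same arc AU]
3. ∠JAU = 60°  [△JAU]
4. ∠APU = 61°  [△APU]
5. ∠JPK = 61°  [vertical angles at P]

∠JPK = 61°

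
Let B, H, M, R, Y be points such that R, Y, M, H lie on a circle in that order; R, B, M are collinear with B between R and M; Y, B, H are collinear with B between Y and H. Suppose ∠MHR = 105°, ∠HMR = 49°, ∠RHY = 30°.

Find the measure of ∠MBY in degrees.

1. ∠HRM = 26°  [△RMH]
2. ∠RMY = 30°  [same arc RY]
3. ∠HYM = 26°  [same arc MH]
4. ∠MBY = 124°  [△YBM]

∠MBY = 124°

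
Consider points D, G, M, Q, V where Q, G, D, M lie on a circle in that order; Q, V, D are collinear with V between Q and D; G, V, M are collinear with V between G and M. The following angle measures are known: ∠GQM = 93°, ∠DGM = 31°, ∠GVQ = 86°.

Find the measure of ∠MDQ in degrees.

∠MDQ = 32°

1. ∠GDM = 87°  [cyclic QGDM, opposite ∠Q+∠D]
2. ∠DMG = 62°  [△GDM]
3. ∠DVM = 86°  [vertical angles at V]
4. ∠MDQ = 32°  [△DVM]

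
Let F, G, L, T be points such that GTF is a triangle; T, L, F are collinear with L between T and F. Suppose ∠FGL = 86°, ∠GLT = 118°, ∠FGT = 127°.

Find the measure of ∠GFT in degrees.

∠GFT = 32°

1. ∠FLG = 62°  [linear pair at L on TF]
2. ∠GFL = 32°  [△GLF]
3. ∠GFT = 32°  [L on ray FT]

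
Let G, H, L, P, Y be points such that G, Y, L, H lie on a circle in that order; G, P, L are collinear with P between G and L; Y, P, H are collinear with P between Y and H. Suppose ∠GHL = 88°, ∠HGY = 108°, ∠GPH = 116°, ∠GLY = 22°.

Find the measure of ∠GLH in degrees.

1. ∠HLY = 72°  [cyclic GYLH, opposite ∠G+∠L]
2. ∠LPY = 116°  [vertical angles at P]
3. ∠HPL = 64°  [linear pair at P on GL]
4. ∠HYL = 42°  [△YPL]
5. ∠LHY = 66°  [△YLH]
6. ∠GLH = 50°  [△LPH]

∠GLH = 50°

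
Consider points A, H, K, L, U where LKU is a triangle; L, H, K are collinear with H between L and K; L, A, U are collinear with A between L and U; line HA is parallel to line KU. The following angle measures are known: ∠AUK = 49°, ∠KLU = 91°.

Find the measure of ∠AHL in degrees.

1. ∠KUL = 49°  [A on ray UL]
2. ∠LKU = 40°  [△LKU]
3. ∠AHL = 40°  [HA∥KU, corresponding at H]

∠AHL = 40°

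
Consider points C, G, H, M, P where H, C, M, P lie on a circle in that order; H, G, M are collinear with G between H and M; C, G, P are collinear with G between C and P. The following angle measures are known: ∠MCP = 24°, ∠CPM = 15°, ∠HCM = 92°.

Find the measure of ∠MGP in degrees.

∠MGP = 97°

1. ∠MHP = 24°  [same arc MP]
2. ∠HPM = 88°  [cyclic HCMP, opposite ∠C+∠P]
3. ∠HMP = 68°  [△HMP]
4. ∠MGP = 97°  [△MGP]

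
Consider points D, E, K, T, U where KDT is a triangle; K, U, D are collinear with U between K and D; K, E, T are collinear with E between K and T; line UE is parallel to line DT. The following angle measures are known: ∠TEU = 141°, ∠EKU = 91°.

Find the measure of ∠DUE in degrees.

∠DUE = 130°

1. ∠KEU = 39°  [linear pair at E on KT]
2. ∠EUK = 50°  [△KUE]
3. ∠DUE = 130°  [linear pair at U on KD]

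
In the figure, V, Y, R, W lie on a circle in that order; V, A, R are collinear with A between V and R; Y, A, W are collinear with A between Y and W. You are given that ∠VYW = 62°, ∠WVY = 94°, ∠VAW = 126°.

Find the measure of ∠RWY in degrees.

1. ∠VRW = 62°  [same arc VW]
2. ∠RAW = 54°  [linear pair at A on VR]
3. ∠RWY = 64°  [△RAW]

∠RWY = 64°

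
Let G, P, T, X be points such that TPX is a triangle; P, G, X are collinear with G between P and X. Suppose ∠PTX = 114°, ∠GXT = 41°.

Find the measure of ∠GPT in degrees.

1. ∠PXT = 41°  [G on ray XP]
2. ∠TPX = 25°  [△TPX]
3. ∠GPT = 25°  [G on ray PX]

∠GPT = 25°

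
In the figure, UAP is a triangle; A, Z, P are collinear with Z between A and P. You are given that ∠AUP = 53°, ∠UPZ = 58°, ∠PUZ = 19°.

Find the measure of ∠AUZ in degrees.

∠AUZ = 34°

1. ∠PZU = 103°  [△UZP]
2. ∠APU = 58°  [Z on ray PA]
3. ∠AZU = 77°  [linear pair at Z on AP]
4. ∠PAU = 69°  [△UAP]
5. ∠UAZ = 69°  [Z on ray AP]
6. ∠AUZ = 34°  [△UAZ]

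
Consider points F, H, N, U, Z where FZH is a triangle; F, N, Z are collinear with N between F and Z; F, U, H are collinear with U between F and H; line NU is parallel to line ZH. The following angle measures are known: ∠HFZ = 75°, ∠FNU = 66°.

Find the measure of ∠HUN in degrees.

∠HUN = 141°

1. ∠NFU = 75°  [N on FZ, U on FH]
2. ∠FUN = 39°  [△FNU]
3. ∠HUN = 141°  [linear pair at U on FH]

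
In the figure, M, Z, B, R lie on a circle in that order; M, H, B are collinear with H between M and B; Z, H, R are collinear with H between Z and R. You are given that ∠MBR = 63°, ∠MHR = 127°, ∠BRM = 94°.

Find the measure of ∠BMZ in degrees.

∠BMZ = 64°

1. ∠BMR = 23°  [△MBR]
2. ∠BHZ = 127°  [vertical angles at H]
3. ∠BZM = 86°  [cyclic MZBR, opposite ∠Z+∠R]
4. ∠BZR = 23°  [same arc BR]
5. ∠MBZ = 30°  [△ZHB]
6. ∠BMZ = 64°  [△MZB]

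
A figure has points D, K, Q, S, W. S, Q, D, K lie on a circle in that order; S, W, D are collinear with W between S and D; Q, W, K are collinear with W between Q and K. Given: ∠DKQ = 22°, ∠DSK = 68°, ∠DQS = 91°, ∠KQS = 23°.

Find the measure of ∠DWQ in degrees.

∠DWQ = 45°

1. ∠DSQ = 22°  [same arc QD]
2. ∠DQK = 68°  [same arc DK]
3. ∠QDS = 67°  [△SQD]
4. ∠DWQ = 45°  [△QWD]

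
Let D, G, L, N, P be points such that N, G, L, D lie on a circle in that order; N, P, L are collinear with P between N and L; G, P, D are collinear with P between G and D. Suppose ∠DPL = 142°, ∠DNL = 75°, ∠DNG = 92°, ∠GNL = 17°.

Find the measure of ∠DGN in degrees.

∠DGN = 21°

1. ∠DPN = 38°  [linear pair at P on NL]
2. ∠GDN = 67°  [△NPD]
3. ∠DGN = 21°  [△NGD]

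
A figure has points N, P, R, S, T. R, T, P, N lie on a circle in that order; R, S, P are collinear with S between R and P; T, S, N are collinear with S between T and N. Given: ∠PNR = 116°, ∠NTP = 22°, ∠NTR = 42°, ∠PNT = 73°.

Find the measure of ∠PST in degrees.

∠PST = 115°

1. ∠PTR = 64°  [cyclic RTPN, opposite ∠T+∠N]
2. ∠PRT = 73°  [same arc TP]
3. ∠RPT = 43°  [△RTP]
4. ∠PST = 115°  [△TSP]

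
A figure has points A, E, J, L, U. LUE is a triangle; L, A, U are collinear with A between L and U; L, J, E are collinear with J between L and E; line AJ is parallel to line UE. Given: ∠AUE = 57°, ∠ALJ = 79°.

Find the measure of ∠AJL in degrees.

∠AJL = 44°

1. ∠EUL = 57°  [A on ray UL]
2. ∠ELU = 79°  [A on LU, J on LE]
3. ∠LEU = 44°  [△LUE]
4. ∠AJL = 44°  [AJ∥UE, corresponding at J]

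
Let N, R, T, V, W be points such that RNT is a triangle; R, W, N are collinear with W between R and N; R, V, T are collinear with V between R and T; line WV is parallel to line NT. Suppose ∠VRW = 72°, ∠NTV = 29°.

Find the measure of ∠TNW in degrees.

1. ∠NRT = 72°  [W on RN, V on RT]
2. ∠NTR = 29°  [V on ray TR]
3. ∠RNT = 79°  [△RNT]
4. ∠TNW = 79°  [W on ray NR]

∠TNW = 79°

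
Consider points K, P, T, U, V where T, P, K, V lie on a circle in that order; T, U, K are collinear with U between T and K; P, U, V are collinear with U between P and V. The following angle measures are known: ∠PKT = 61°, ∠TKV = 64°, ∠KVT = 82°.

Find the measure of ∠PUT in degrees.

∠PUT = 95°

1. ∠TPV = 64°  [same arc TV]
2. ∠KPT = 98°  [cyclic TPKV, opposite ∠P+∠V]
3. ∠KTP = 21°  [△TPK]
4. ∠PUT = 95°  [△TUP]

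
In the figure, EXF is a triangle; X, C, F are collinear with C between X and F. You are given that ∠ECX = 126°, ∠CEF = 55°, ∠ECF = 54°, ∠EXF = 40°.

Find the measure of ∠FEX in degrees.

1. ∠CFE = 71°  [△ECF]
2. ∠EFX = 71°  [C on ray FX]
3. ∠FEX = 69°  [△EXF]

∠FEX = 69°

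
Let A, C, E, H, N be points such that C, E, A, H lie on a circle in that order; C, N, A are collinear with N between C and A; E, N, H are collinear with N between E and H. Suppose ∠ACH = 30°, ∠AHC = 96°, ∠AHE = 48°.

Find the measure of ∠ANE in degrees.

∠ANE = 102°

1. ∠AEH = 30°  [same arc AH]
2. ∠AEC = 84°  [cyclic CEAH, opposite ∠E+∠H]
3. ∠ACE = 48°  [same arc EA]
4. ∠CAE = 48°  [△CEA]
5. ∠ANE = 102°  [△ENA]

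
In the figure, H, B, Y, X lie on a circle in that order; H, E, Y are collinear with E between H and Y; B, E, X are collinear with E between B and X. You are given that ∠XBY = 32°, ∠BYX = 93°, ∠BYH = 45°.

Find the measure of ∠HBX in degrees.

∠HBX = 48°

1. ∠BHX = 87°  [cyclic HBYX, opposite ∠H+∠Y]
2. ∠BXH = 45°  [same arc HB]
3. ∠HBX = 48°  [△HBX]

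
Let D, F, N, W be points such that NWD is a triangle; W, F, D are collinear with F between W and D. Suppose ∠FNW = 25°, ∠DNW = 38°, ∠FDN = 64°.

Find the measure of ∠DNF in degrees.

∠DNF = 13°

1. ∠NDW = 64°  [F on ray DW]
2. ∠DWN = 78°  [△NWD]
3. ∠FWN = 78°  [F on ray WD]
4. ∠NFW = 77°  [△NWF]
5. ∠DFN = 103°  [linear pair at F on WD]
6. ∠DNF = 13°  [△NFD]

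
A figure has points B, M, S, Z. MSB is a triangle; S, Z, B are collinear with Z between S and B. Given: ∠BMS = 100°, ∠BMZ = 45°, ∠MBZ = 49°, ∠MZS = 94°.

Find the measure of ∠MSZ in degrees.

1. ∠MBS = 49°  [Z on ray BS]
2. ∠BSM = 31°  [△MSB]
3. ∠MSZ = 31°  [Z on ray SB]

∠MSZ = 31°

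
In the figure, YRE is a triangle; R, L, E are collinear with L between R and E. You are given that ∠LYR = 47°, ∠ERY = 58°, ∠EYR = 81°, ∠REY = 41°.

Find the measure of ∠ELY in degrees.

∠ELY = 105°

1. ∠LRY = 58°  [L on ray RE]
2. ∠RLY = 75°  [△YRL]
3. ∠ELY = 105°  [linear pair at L on RE]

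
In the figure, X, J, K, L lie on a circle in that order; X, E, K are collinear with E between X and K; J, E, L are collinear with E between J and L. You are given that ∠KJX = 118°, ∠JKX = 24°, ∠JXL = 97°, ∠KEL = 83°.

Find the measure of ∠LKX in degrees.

∠LKX = 59°

1. ∠JLX = 24°  [same arc XJ]
2. ∠LJX = 59°  [△XJL]
3. ∠LKX = 59°  [same arc XL]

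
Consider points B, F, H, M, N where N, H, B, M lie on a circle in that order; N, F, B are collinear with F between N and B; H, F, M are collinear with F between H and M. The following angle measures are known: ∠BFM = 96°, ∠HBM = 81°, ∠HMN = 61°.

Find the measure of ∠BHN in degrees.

1. ∠HFN = 96°  [vertical angles at F]
2. ∠HNM = 99°  [cyclic NHBM, opposite ∠N+∠B]
3. ∠HBN = 61°  [same arc NH]
4. ∠MHN = 20°  [△NHM]
5. ∠BNH = 64°  [△NFH]
6. ∠BHN = 55°  [△NHB]

∠BHN = 55°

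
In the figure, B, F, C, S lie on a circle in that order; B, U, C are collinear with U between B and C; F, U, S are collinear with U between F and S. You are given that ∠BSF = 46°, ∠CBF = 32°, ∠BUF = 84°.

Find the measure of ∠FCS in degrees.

∠FCS = 110°

1. ∠BCF = 46°  [same arc BF]
2. ∠CSF = 32°  [same arc FC]
3. ∠CUF = 96°  [linear pair at U on BC]
4. ∠CFS = 38°  [△FUC]
5. ∠FCS = 110°  [△FCS]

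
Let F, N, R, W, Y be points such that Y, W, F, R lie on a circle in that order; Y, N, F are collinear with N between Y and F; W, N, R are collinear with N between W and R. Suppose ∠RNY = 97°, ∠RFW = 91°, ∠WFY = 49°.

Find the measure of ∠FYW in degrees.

1. ∠FNW = 97°  [vertical angles at N]
2. ∠RYW = 89°  [cyclic YWFR, opposite ∠Y+∠F]
3. ∠WRY = 49°  [same arc YW]
4. ∠WNY = 83°  [linear pair at N on YF]
5. ∠RWY = 42°  [△YWR]
6. ∠FYW = 55°  [△YNW]

∠FYW = 55°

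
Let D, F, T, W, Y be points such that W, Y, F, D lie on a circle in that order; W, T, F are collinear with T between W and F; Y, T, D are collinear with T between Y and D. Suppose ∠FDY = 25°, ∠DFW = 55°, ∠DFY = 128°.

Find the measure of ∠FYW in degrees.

1. ∠DYF = 27°  [△YFD]
2. ∠DWF = 27°  [same arc FD]
3. ∠FDW = 98°  [△WFD]
4. ∠FYW = 82°  [cyclic WYFD, opposite ∠Y+∠D]

∠FYW = 82°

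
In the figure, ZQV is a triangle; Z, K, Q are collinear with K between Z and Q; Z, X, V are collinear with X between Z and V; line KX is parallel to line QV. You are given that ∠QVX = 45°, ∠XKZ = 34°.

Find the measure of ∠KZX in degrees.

∠KZX = 101°

1. ∠QVZ = 45°  [X on ray VZ]
2. ∠VQZ = 34°  [KX∥QV, corresponding at K]
3. ∠QZV = 101°  [△ZQV]
4. ∠KZX = 101°  [K on ZQ, X on ZV]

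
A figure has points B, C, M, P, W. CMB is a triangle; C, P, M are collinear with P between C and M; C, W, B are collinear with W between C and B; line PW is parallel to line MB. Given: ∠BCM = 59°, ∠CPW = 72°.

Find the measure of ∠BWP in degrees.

∠BWP = 131°

1. ∠PCW = 59°  [P on CM, W on CB]
2. ∠CWP = 49°  [△CPW]
3. ∠BWP = 131°  [linear pair at W on CB]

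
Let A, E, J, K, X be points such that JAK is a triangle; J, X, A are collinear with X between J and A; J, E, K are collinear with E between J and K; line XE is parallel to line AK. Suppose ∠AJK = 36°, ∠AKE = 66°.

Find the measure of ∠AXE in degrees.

∠AXE = 102°

1. ∠AKJ = 66°  [E on ray KJ]
2. ∠JAK = 78°  [△JAK]
3. ∠EXJ = 78°  [XE∥AK, corresponding at X]
4. ∠AXE = 102°  [linear pair at X on JA]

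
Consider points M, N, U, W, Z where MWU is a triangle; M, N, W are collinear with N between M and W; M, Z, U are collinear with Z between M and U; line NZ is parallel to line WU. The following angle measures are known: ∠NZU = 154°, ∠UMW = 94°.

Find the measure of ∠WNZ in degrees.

1. ∠MZN = 26°  [linear pair at Z on MU]
2. ∠NMZ = 94°  [N on MW, Z on MU]
3. ∠MNZ = 60°  [△MNZ]
4. ∠WNZ = 120°  [linear pair at N on MW]

∠WNZ = 120°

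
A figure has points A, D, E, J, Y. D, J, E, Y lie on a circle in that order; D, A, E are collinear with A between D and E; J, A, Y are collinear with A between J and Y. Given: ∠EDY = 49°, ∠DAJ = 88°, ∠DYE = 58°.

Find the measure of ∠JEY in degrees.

∠JEY = 112°

1. ∠EJY = 49°  [same arc EY]
2. ∠DEY = 73°  [△DEY]
3. ∠EAY = 88°  [vertical angles at A]
4. ∠EYJ = 19°  [△EAY]
5. ∠JEY = 112°  [△JEY]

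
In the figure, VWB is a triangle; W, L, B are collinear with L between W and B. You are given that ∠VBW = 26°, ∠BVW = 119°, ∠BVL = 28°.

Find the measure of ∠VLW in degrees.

1. ∠LBV = 26°  [L on ray BW]
2. ∠BLV = 126°  [△VLB]
3. ∠VLW = 54°  [linear pair at L on WB]

∠VLW = 54°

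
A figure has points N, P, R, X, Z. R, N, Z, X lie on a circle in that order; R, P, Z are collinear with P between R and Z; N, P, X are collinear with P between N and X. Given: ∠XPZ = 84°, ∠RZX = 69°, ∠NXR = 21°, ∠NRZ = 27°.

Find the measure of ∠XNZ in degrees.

∠XNZ = 63°

1. ∠NPR = 84°  [vertical angles at P]
2. ∠NZR = 21°  [same arc RN]
3. ∠NPZ = 96°  [linear pair at P on RZ]
4. ∠XNZ = 63°  [△NPZ]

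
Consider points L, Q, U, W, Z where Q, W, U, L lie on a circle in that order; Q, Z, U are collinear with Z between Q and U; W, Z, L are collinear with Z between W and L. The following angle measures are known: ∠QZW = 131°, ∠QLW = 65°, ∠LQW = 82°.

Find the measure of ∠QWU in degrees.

∠QWU = 99°

1. ∠QUW = 65°  [same arc QW]
2. ∠LWQ = 33°  [△QWL]
3. ∠UQW = 16°  [△QZW]
4. ∠QWU = 99°  [△QWU]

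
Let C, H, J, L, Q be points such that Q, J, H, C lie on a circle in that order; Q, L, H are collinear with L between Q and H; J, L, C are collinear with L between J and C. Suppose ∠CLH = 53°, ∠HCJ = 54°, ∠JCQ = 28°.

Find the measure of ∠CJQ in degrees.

1. ∠JLQ = 53°  [vertical angles at L]
2. ∠HQJ = 54°  [same arc JH]
3. ∠CJQ = 73°  [△QLJ]

∠CJQ = 73°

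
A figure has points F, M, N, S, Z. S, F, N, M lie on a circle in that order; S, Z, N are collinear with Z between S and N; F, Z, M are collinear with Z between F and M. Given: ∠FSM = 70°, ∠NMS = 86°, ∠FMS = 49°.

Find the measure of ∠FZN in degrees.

1. ∠MFS = 61°  [△SFM]
2. ∠NFS = 94°  [cyclic SFNM, opposite ∠F+∠M]
3. ∠FNS = 49°  [same arc SF]
4. ∠FSN = 37°  [△SFN]
5. ∠FZS = 82°  [△SZF]
6. ∠FZN = 98°  [linear pair at Z on SN]

∠FZN = 98°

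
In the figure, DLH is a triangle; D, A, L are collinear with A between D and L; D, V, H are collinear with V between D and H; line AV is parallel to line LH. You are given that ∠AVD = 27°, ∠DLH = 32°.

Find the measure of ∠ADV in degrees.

∠ADV = 121°

1. ∠DHL = 27°  [AV∥LH, corresponding at V]
2. ∠HDL = 121°  [△DLH]
3. ∠ADV = 121°  [A on DL, V on DH]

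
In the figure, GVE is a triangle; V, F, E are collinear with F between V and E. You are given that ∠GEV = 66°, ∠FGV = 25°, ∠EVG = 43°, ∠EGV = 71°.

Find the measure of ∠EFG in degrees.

∠EFG = 68°

1. ∠FVG = 43°  [F on ray VE]
2. ∠GFV = 112°  [△GVF]
3. ∠EFG = 68°  [linear pair at F on VE]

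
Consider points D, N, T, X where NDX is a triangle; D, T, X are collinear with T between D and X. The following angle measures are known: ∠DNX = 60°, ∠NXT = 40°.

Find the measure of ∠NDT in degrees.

1. ∠DXN = 40°  [T on ray XD]
2. ∠NDX = 80°  [△NDX]
3. ∠NDT = 80°  [T on ray DX]

∠NDT = 80°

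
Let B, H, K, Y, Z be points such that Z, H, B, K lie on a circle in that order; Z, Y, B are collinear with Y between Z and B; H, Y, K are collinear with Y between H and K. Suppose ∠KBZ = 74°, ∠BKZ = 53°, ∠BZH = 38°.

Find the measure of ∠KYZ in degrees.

∠KYZ = 112°

1. ∠BKH = 38°  [same arc HB]
2. ∠BYK = 68°  [△BYK]
3. ∠KYZ = 112°  [linear pair at Y on ZB]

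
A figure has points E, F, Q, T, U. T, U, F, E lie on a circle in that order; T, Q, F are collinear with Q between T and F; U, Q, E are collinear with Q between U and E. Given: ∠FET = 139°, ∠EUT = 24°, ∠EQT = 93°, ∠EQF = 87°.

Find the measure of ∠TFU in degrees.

∠TFU = 70°

1. ∠FUT = 41°  [cyclic TUFE, opposite ∠U+∠E]
2. ∠TQU = 87°  [vertical angles at Q]
3. ∠FTU = 69°  [△TQU]
4. ∠TFU = 70°  [△TUF]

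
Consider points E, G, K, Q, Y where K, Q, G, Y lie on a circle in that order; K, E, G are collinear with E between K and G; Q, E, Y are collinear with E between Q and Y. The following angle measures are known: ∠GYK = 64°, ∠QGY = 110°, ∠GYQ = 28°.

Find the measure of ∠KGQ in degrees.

∠KGQ = 36°

1. ∠GQK = 116°  [cyclic KQGY, opposite ∠Q+∠Y]
2. ∠GKQ = 28°  [same arc QG]
3. ∠KGQ = 36°  [△KQG]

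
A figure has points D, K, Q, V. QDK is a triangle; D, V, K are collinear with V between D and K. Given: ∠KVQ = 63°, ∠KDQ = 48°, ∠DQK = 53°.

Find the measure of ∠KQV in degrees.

∠KQV = 38°

1. ∠DKQ = 79°  [△QDK]
2. ∠QKV = 79°  [V on ray KD]
3. ∠KQV = 38°  [△QVK]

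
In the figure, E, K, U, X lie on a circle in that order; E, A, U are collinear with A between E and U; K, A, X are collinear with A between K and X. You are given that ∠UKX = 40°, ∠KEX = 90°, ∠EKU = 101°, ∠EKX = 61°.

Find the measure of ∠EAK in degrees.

1. ∠KUX = 90°  [cyclic EKUX, opposite ∠E+∠U]
2. ∠EUX = 61°  [same arc EX]
3. ∠KXU = 50°  [△KUX]
4. ∠UAX = 69°  [△UAX]
5. ∠EAK = 69°  [vertical angles at A]

∠EAK = 69°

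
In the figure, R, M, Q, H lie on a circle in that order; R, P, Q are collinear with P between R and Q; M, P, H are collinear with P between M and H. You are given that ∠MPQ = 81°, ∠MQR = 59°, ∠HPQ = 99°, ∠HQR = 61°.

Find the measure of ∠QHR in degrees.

∠QHR = 79°

1. ∠HPR = 81°  [vertical angles at P]
2. ∠MHR = 59°  [same arc RM]
3. ∠HRQ = 40°  [△RPH]
4. ∠QHR = 79°  [△RQH]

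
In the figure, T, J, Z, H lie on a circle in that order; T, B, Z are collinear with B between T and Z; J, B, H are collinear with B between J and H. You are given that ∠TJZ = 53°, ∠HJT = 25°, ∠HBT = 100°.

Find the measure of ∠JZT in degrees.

∠JZT = 52°

1. ∠THZ = 127°  [cyclic TJZH, opposite ∠J+∠H]
2. ∠HZT = 25°  [same arc TH]
3. ∠JBZ = 100°  [vertical angles at B]
4. ∠HTZ = 28°  [△TZH]
5. ∠HJZ = 28°  [same arc ZH]
6. ∠JZT = 52°  [△JBZ]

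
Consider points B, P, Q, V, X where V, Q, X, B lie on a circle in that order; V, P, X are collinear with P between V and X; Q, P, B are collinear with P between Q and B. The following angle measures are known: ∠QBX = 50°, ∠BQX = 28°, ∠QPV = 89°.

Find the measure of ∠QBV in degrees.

1. ∠QVX = 50°  [same arc QX]
2. ∠BXQ = 102°  [△QXB]
3. ∠BQV = 41°  [△VPQ]
4. ∠BVQ = 78°  [cyclic VQXB, opposite ∠V+∠X]
5. ∠QBV = 61°  [△VQB]

∠QBV = 61°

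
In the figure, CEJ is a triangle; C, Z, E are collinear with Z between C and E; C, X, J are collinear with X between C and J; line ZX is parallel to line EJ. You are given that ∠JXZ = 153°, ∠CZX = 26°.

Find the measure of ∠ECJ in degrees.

∠ECJ = 127°

1. ∠CXZ = 27°  [linear pair at X on CJ]
2. ∠XCZ = 127°  [△CZX]
3. ∠ECJ = 127°  [Z on CE, X on CJ]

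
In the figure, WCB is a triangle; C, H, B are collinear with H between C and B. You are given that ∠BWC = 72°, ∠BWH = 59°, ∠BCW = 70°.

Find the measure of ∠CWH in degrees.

∠CWH = 13°

1. ∠CBW = 38°  [△WCB]
2. ∠HCW = 70°  [H on ray CB]
3. ∠HBW = 38°  [H on ray BC]
4. ∠BHW = 83°  [△WHB]
5. ∠CHW = 97°  [linear pair at H on CB]
6. ∠CWH = 13°  [△WCH]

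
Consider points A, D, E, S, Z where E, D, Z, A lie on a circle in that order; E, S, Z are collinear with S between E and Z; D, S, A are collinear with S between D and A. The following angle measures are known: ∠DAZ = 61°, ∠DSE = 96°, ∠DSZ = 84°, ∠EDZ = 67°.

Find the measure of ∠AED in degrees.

1. ∠DEZ = 61°  [same arc DZ]
2. ∠ADE = 23°  [△ESD]
3. ∠DZE = 52°  [△EDZ]
4. ∠DAE = 52°  [same arc ED]
5. ∠AED = 105°  [△EDA]

∠AED = 105°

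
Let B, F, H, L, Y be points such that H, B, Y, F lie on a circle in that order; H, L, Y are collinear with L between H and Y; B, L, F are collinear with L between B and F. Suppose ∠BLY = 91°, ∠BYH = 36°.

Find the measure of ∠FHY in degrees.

∠FHY = 53°

1. ∠FLH = 91°  [vertical angles at L]
2. ∠BFH = 36°  [same arc HB]
3. ∠FHY = 53°  [△HLF]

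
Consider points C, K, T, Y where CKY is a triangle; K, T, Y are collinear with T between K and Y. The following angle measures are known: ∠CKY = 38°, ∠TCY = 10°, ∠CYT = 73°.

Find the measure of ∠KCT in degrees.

∠KCT = 59°

1. ∠CKT = 38°  [T on ray KY]
2. ∠CTY = 97°  [△CTY]
3. ∠CTK = 83°  [linear pair at T on KY]
4. ∠KCT = 59°  [△CKT]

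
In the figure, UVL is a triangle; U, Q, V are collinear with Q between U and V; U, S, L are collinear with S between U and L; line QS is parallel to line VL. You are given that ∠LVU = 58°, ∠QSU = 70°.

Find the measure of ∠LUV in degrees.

1. ∠SQU = 58°  [QS∥VL, corresponding at Q]
2. ∠QUS = 52°  [△UQS]
3. ∠LUV = 52°  [Q on UV, S on UL]

∠LUV = 52°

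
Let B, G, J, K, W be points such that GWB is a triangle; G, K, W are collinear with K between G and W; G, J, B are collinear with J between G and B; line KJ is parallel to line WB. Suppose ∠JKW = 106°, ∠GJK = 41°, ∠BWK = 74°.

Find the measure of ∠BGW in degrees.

1. ∠GKJ = 74°  [linear pair at K on GW]
2. ∠JGK = 65°  [△GKJ]
3. ∠BGW = 65°  [K on GW, J on GB]

∠BGW = 65°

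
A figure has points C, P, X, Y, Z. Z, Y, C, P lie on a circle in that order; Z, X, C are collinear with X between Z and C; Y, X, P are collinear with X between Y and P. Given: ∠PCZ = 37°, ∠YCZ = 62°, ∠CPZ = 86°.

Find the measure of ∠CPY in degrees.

1. ∠PYZ = 37°  [same arc ZP]
2. ∠CZP = 57°  [△ZCP]
3. ∠YPZ = 62°  [same arc ZY]
4. ∠PZY = 81°  [△ZYP]
5. ∠CYP = 57°  [same arc CP]
6. ∠PCY = 99°  [cyclic ZYCP, opposite ∠Z+∠C]
7. ∠CPY = 24°  [△YCP]

∠CPY = 24°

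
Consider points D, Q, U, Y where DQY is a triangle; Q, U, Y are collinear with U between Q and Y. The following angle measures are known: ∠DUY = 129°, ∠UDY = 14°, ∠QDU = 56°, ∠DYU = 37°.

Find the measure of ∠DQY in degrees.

∠DQY = 73°

1. ∠DUQ = 51°  [linear pair at U on QY]
2. ∠DQU = 73°  [△DQU]
3. ∠DQY = 73°  [U on ray QY]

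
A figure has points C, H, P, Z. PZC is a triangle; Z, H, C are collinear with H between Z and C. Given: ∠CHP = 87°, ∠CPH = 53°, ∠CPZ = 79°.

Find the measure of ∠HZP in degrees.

∠HZP = 61°

1. ∠HCP = 40°  [△PHC]
2. ∠PCZ = 40°  [H on ray CZ]
3. ∠CZP = 61°  [△PZC]
4. ∠HZP = 61°  [H on ray ZC]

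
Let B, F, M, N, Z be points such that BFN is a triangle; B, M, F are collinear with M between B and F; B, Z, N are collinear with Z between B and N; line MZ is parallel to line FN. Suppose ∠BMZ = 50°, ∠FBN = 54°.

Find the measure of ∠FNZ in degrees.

∠FNZ = 76°

1. ∠BFN = 50°  [MZ∥FN, corresponding at M]
2. ∠BNF = 76°  [△BFN]
3. ∠FNZ = 76°  [Z on ray NB]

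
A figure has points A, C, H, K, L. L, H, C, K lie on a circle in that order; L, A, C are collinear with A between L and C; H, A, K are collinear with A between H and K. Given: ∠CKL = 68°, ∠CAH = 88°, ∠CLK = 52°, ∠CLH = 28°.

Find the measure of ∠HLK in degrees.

∠HLK = 80°

1. ∠KAL = 88°  [vertical angles at A]
2. ∠HAL = 92°  [linear pair at A on LC]
3. ∠HKL = 40°  [△LAK]
4. ∠KHL = 60°  [△LAH]
5. ∠HLK = 80°  [△LHK]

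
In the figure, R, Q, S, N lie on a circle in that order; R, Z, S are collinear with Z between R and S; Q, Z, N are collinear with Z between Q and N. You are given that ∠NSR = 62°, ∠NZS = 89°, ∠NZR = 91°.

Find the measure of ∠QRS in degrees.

1. ∠NQR = 62°  [same arc RN]
2. ∠QZR = 89°  [vertical angles at Z]
3. ∠QRS = 29°  [△RZQ]

∠QRS = 29°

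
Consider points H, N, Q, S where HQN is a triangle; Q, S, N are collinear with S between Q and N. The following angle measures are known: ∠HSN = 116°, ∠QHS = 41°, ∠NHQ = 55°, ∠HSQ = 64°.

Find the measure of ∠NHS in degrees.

1. ∠HQS = 75°  [△HQS]
2. ∠HQN = 75°  [S on ray QN]
3. ∠HNQ = 50°  [△HQN]
4. ∠HNS = 50°  [S on ray NQ]
5. ∠NHS = 14°  [△HSN]

∠NHS = 14°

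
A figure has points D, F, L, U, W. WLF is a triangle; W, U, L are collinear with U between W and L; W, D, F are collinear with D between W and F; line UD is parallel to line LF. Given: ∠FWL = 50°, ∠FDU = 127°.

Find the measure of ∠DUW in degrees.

1. ∠DWU = 50°  [U on WL, D on WF]
2. ∠UDW = 53°  [linear pair at D on WF]
3. ∠DUW = 77°  [△WUD]

∠DUW = 77°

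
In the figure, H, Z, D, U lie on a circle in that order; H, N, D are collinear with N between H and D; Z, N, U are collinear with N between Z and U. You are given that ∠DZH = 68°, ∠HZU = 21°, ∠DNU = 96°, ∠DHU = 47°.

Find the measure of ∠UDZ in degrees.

∠UDZ = 70°

1. ∠HDU = 21°  [same arc HU]
2. ∠DUZ = 63°  [△DNU]
3. ∠DZU = 47°  [same arc DU]
4. ∠UDZ = 70°  [△ZDU]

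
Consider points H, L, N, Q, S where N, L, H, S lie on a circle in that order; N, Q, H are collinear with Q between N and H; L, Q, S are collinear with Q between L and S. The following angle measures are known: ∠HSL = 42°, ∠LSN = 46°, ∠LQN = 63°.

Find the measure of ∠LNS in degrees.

∠LNS = 59°

1. ∠HNL = 42°  [same arc LH]
2. ∠NLS = 75°  [△NQL]
3. ∠LNS = 59°  [△NLS]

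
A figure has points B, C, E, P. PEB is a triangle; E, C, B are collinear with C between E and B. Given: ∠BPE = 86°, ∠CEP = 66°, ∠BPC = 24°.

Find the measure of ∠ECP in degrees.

1. ∠BEP = 66°  [C on ray EB]
2. ∠EBP = 28°  [△PEB]
3. ∠CBP = 28°  [C on ray BE]
4. ∠BCP = 128°  [△PCB]
5. ∠ECP = 52°  [linear pair at C on EB]

∠ECP = 52°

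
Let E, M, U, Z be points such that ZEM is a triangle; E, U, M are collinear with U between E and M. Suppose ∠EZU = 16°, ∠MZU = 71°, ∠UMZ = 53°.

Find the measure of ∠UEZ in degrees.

1. ∠MUZ = 56°  [△ZUM]
2. ∠EUZ = 124°  [linear pair at U on EM]
3. ∠UEZ = 40°  [△ZEU]

∠UEZ = 40°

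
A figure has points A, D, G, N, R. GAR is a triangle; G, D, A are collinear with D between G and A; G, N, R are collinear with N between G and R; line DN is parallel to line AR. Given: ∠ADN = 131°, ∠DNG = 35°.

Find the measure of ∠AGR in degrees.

∠AGR = 96°

1. ∠GDN = 49°  [linear pair at D on GA]
2. ∠DGN = 96°  [△GDN]
3. ∠AGR = 96°  [D on GA, N on GR]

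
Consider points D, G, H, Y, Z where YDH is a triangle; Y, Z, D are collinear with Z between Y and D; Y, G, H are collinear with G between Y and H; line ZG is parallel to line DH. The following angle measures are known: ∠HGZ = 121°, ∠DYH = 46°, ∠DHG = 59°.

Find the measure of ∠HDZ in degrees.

1. ∠DHY = 59°  [G on ray HY]
2. ∠HDY = 75°  [△YDH]
3. ∠HDZ = 75°  [Z on ray DY]

∠HDZ = 75°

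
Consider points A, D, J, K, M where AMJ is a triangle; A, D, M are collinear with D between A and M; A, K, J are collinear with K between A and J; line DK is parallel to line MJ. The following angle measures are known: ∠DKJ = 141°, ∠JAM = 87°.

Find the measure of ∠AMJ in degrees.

1. ∠AKD = 39°  [linear pair at K on AJ]
2. ∠DAK = 87°  [D on AM, K on AJ]
3. ∠ADK = 54°  [△ADK]
4. ∠AMJ = 54°  [DK∥MJ, corresponding at D]

∠AMJ = 54°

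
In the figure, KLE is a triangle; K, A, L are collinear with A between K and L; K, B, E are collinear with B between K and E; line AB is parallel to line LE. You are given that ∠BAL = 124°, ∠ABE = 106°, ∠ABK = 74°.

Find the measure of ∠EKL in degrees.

1. ∠BAK = 56°  [linear pair at A on KL]
2. ∠AKB = 50°  [△KAB]
3. ∠EKL = 50°  [A on KL, B on KE]

∠EKL = 50°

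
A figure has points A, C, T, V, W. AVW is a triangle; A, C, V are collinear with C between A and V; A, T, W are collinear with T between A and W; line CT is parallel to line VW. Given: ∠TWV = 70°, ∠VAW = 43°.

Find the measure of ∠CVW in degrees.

1. ∠AWV = 70°  [T on ray WA]
2. ∠AVW = 67°  [△AVW]
3. ∠CVW = 67°  [C on ray VA]

∠CVW = 67°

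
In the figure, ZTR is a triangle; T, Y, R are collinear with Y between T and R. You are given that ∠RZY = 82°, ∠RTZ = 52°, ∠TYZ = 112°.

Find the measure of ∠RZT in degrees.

1. ∠RYZ = 68°  [linear pair at Y on TR]
2. ∠YRZ = 30°  [△ZYR]
3. ∠TRZ = 30°  [Y on ray RT]
4. ∠RZT = 98°  [△ZTR]

∠RZT = 98°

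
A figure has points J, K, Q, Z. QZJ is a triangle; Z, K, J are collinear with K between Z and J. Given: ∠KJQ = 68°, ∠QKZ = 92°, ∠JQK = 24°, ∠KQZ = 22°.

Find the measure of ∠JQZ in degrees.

∠JQZ = 46°

1. ∠QJZ = 68°  [K on ray JZ]
2. ∠KZQ = 66°  [△QZK]
3. ∠JZQ = 66°  [K on ray ZJ]
4. ∠JQZ = 46°  [△QZJ]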